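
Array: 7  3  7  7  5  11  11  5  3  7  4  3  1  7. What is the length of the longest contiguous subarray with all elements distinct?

5

add 7: [7] len 1
add 3: [7, 3] len 2
add 7 (repeat 7, move left end past it): [3, 7] len 2
add 7 (repeat 7, move left end past it): [7] len 1
add 5: [7, 5] len 2
add 11: [7, 5, 11] len 3
add 11 (repeat 11, move left end past it): [11] len 1
add 5: [11, 5] len 2
add 3: [11, 5, 3] len 3
add 7: [11, 5, 3, 7] len 4
add 4: [11, 5, 3, 7, 4] len 5
add 3 (repeat 3, move left end past it): [7, 4, 3] len 3
add 1: [7, 4, 3, 1] len 4
add 7 (repeat 7, move left end past it): [4, 3, 1, 7] len 4
Longest all-distinct length: 5.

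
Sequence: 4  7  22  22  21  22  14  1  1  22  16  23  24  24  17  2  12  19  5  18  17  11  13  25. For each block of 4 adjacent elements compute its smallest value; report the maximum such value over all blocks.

[4, 7, 22, 22] → min 4
[7, 22, 22, 21] → min 7
[22, 22, 21, 22] → min 21
[22, 21, 22, 14] → min 14
[21, 22, 14, 1] → min 1
[22, 14, 1, 1] → min 1
[14, 1, 1, 22] → min 1
[1, 1, 22, 16] → min 1
[1, 22, 16, 23] → min 1
[22, 16, 23, 24] → min 16
[16, 23, 24, 24] → min 16
[23, 24, 24, 17] → min 17
[24, 24, 17, 2] → min 2
[24, 17, 2, 12] → min 2
[17, 2, 12, 19] → min 2
[2, 12, 19, 5] → min 2
[12, 19, 5, 18] → min 5
[19, 5, 18, 17] → min 5
[5, 18, 17, 11] → min 5
[18, 17, 11, 13] → min 11
[17, 11, 13, 25] → min 11
Maximum of these is 21.

21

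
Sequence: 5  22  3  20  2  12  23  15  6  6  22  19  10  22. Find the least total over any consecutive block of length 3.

25

[5, 22, 3] → sum 30
[22, 3, 20] → sum 45
[3, 20, 2] → sum 25
[20, 2, 12] → sum 34
[2, 12, 23] → sum 37
[12, 23, 15] → sum 50
[23, 15, 6] → sum 44
[15, 6, 6] → sum 27
[6, 6, 22] → sum 34
[6, 22, 19] → sum 47
[22, 19, 10] → sum 51
[19, 10, 22] → sum 51
Least of these is 25.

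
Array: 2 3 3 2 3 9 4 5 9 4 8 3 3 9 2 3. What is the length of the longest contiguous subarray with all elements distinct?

[2] len 1
[2, 3] len 2
[3] len 1
[3, 2] len 2
[2, 3] len 2
[2, 3, 9] len 3
[2, 3, 9, 4] len 4
[2, 3, 9, 4, 5] len 5
[4, 5, 9] len 3
[5, 9, 4] len 3
[5, 9, 4, 8] len 4
[5, 9, 4, 8, 3] len 5
[3] len 1
[3, 9] len 2
[3, 9, 2] len 3
[9, 2, 3] len 3
Longest all-distinct length: 5.

5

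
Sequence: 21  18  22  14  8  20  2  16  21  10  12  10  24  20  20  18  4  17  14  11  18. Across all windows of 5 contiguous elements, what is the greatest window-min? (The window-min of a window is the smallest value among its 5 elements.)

10

[21, 18, 22, 14, 8] → min 8
[18, 22, 14, 8, 20] → min 8
[22, 14, 8, 20, 2] → min 2
[14, 8, 20, 2, 16] → min 2
[8, 20, 2, 16, 21] → min 2
[20, 2, 16, 21, 10] → min 2
[2, 16, 21, 10, 12] → min 2
[16, 21, 10, 12, 10] → min 10
[21, 10, 12, 10, 24] → min 10
[10, 12, 10, 24, 20] → min 10
[12, 10, 24, 20, 20] → min 10
[10, 24, 20, 20, 18] → min 10
[24, 20, 20, 18, 4] → min 4
[20, 20, 18, 4, 17] → min 4
[20, 18, 4, 17, 14] → min 4
[18, 4, 17, 14, 11] → min 4
[4, 17, 14, 11, 18] → min 4
Greatest of these is 10.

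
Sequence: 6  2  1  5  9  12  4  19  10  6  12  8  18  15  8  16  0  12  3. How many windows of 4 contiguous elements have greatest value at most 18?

12

6 2 1 5 → max 6  ≤ 18 ✓
2 1 5 9 → max 9  ≤ 18 ✓
1 5 9 12 → max 12  ≤ 18 ✓
5 9 12 4 → max 12  ≤ 18 ✓
9 12 4 19 → max 19
12 4 19 10 → max 19
4 19 10 6 → max 19
19 10 6 12 → max 19
10 6 12 8 → max 12  ≤ 18 ✓
6 12 8 18 → max 18  ≤ 18 ✓
12 8 18 15 → max 18  ≤ 18 ✓
8 18 15 8 → max 18  ≤ 18 ✓
18 15 8 16 → max 18  ≤ 18 ✓
15 8 16 0 → max 16  ≤ 18 ✓
8 16 0 12 → max 16  ≤ 18 ✓
16 0 12 3 → max 16  ≤ 18 ✓
12 windows satisfy the condition.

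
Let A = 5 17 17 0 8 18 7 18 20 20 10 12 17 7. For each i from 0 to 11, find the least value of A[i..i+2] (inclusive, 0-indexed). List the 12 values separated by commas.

5, 0, 0, 0, 7, 7, 7, 18, 10, 10, 10, 7

Sliding a size-3 window across the 14 values:
[5, 17, 17] → min 5
[17, 17, 0] → min 0
[17, 0, 8] → min 0
[0, 8, 18] → min 0
[8, 18, 7] → min 7
[18, 7, 18] → min 7
[7, 18, 20] → min 7
[18, 20, 20] → min 18
[20, 20, 10] → min 10
[20, 10, 12] → min 10
[10, 12, 17] → min 10
[12, 17, 7] → min 7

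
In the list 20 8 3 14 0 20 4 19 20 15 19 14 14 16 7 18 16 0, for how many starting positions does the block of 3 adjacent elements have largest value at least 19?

9

20 8 3 → max 20  ≥ 19 ✓
8 3 14 → max 14
3 14 0 → max 14
14 0 20 → max 20  ≥ 19 ✓
0 20 4 → max 20  ≥ 19 ✓
20 4 19 → max 20  ≥ 19 ✓
4 19 20 → max 20  ≥ 19 ✓
19 20 15 → max 20  ≥ 19 ✓
20 15 19 → max 20  ≥ 19 ✓
15 19 14 → max 19  ≥ 19 ✓
19 14 14 → max 19  ≥ 19 ✓
14 14 16 → max 16
14 16 7 → max 16
16 7 18 → max 18
7 18 16 → max 18
18 16 0 → max 18
9 windows satisfy the condition.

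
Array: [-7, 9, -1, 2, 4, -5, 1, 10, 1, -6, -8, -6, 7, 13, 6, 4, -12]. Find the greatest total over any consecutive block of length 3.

Window sums for each of the 15 positions:
[-7, 9, -1] → sum 1
[9, -1, 2] → sum 10
[-1, 2, 4] → sum 5
[2, 4, -5] → sum 1
[4, -5, 1] → sum 0
[-5, 1, 10] → sum 6
[1, 10, 1] → sum 12
[10, 1, -6] → sum 5
[1, -6, -8] → sum -13
[-6, -8, -6] → sum -20
[-8, -6, 7] → sum -7
[-6, 7, 13] → sum 14
[7, 13, 6] → sum 26
[13, 6, 4] → sum 23
[6, 4, -12] → sum -2
Greatest of these is 26.

26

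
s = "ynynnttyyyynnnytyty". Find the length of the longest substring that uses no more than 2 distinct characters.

8

Extend right; when distinct count exceeds 2, shrink from the left:
add y: window [y] (1 distinct), len 1
add n: window [y, n] (2 distinct), len 2
add y: window [y, n, y] (2 distinct), len 3
add n: window [y, n, y, n] (2 distinct), len 4
add n: window [y, n, y, n, n] (2 distinct), len 5
add t: window [n, n, t] (2 distinct), len 3
add t: window [n, n, t, t] (2 distinct), len 4
add y: window [t, t, y] (2 distinct), len 3
add y: window [t, t, y, y] (2 distinct), len 4
add y: window [t, t, y, y, y] (2 distinct), len 5
add y: window [t, t, y, y, y, y] (2 distinct), len 6
add n: window [y, y, y, y, n] (2 distinct), len 5
add n: window [y, y, y, y, n, n] (2 distinct), len 6
add n: window [y, y, y, y, n, n, n] (2 distinct), len 7
add y: window [y, y, y, y, n, n, n, y] (2 distinct), len 8
add t: window [y, t] (2 distinct), len 2
add y: window [y, t, y] (2 distinct), len 3
add t: window [y, t, y, t] (2 distinct), len 4
add y: window [y, t, y, t, y] (2 distinct), len 5
Longest length with ≤2 distinct: 8.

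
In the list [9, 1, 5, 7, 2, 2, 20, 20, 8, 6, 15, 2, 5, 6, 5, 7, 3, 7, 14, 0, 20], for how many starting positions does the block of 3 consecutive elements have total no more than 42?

18

9 1 5 → sum 15  ≤ 42 ✓
1 5 7 → sum 13  ≤ 42 ✓
5 7 2 → sum 14  ≤ 42 ✓
7 2 2 → sum 11  ≤ 42 ✓
2 2 20 → sum 24  ≤ 42 ✓
2 20 20 → sum 42  ≤ 42 ✓
20 20 8 → sum 48
20 8 6 → sum 34  ≤ 42 ✓
8 6 15 → sum 29  ≤ 42 ✓
6 15 2 → sum 23  ≤ 42 ✓
15 2 5 → sum 22  ≤ 42 ✓
2 5 6 → sum 13  ≤ 42 ✓
5 6 5 → sum 16  ≤ 42 ✓
6 5 7 → sum 18  ≤ 42 ✓
5 7 3 → sum 15  ≤ 42 ✓
7 3 7 → sum 17  ≤ 42 ✓
3 7 14 → sum 24  ≤ 42 ✓
7 14 0 → sum 21  ≤ 42 ✓
14 0 20 → sum 34  ≤ 42 ✓
18 windows satisfy the condition.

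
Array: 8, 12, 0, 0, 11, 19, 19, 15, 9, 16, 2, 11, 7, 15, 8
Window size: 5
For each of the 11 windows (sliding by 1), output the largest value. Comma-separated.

12, 19, 19, 19, 19, 19, 19, 16, 16, 16, 15

Sliding a size-5 window across the 15 values:
8 12 0 0 11 → max 12
12 0 0 11 19 → max 19
0 0 11 19 19 → max 19
0 11 19 19 15 → max 19
11 19 19 15 9 → max 19
19 19 15 9 16 → max 19
19 15 9 16 2 → max 19
15 9 16 2 11 → max 16
9 16 2 11 7 → max 16
16 2 11 7 15 → max 16
2 11 7 15 8 → max 15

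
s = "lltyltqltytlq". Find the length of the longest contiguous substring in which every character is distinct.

4

[l] len 1
[l] len 1
[l, t] len 2
[l, t, y] len 3
[t, y, l] len 3
[y, l, t] len 3
[y, l, t, q] len 4
[t, q, l] len 3
[q, l, t] len 3
[q, l, t, y] len 4
[y, t] len 2
[y, t, l] len 3
[y, t, l, q] len 4
Longest all-distinct length: 4.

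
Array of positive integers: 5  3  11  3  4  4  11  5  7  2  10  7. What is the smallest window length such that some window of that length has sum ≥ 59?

Extend right; whenever the sum reaches 59, record the length and shrink from the left:
add 5: running sum 5 < 59
add 3: running sum 8 < 59
add 11: running sum 19 < 59
add 3: running sum 22 < 59
add 4: running sum 26 < 59
add 4: running sum 30 < 59
add 11: running sum 41 < 59
add 5: running sum 46 < 59
add 7: running sum 53 < 59
add 2: running sum 55 < 59
end 10: [3, 11, 3, 4, 4, 11, 5, 7, 2, 10] sum 60, len 10
end 11: [11, 3, 4, 4, 11, 5, 7, 2, 10, 7] sum 64, len 10
Shortest qualifying length: 10.

10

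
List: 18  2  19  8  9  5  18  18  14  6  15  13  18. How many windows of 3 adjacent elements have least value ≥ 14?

1

[18, 2, 19] → min 2
[2, 19, 8] → min 2
[19, 8, 9] → min 8
[8, 9, 5] → min 5
[9, 5, 18] → min 5
[5, 18, 18] → min 5
[18, 18, 14] → min 14  ≥ 14 ✓
[18, 14, 6] → min 6
[14, 6, 15] → min 6
[6, 15, 13] → min 6
[15, 13, 18] → min 13
1 window satisfy the condition.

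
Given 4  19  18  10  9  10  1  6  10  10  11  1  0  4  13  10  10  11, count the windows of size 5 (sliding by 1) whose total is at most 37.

4 19 18 10 9 → sum 60
19 18 10 9 10 → sum 66
18 10 9 10 1 → sum 48
10 9 10 1 6 → sum 36  ≤ 37 ✓
9 10 1 6 10 → sum 36  ≤ 37 ✓
10 1 6 10 10 → sum 37  ≤ 37 ✓
1 6 10 10 11 → sum 38
6 10 10 11 1 → sum 38
10 10 11 1 0 → sum 32  ≤ 37 ✓
10 11 1 0 4 → sum 26  ≤ 37 ✓
11 1 0 4 13 → sum 29  ≤ 37 ✓
1 0 4 13 10 → sum 28  ≤ 37 ✓
0 4 13 10 10 → sum 37  ≤ 37 ✓
4 13 10 10 11 → sum 48
8 windows satisfy the condition.

8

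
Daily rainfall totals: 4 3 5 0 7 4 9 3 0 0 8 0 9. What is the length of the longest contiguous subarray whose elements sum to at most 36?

add 4: [4] sum 4, len 1
add 3: [4, 3] sum 7, len 2
add 5: [4, 3, 5] sum 12, len 3
add 0: [4, 3, 5, 0] sum 12, len 4
add 7: [4, 3, 5, 0, 7] sum 19, len 5
add 4: [4, 3, 5, 0, 7, 4] sum 23, len 6
add 9: [4, 3, 5, 0, 7, 4, 9] sum 32, len 7
add 3: [4, 3, 5, 0, 7, 4, 9, 3] sum 35, len 8
add 0: [4, 3, 5, 0, 7, 4, 9, 3, 0] sum 35, len 9
add 0: [4, 3, 5, 0, 7, 4, 9, 3, 0, 0] sum 35, len 10
add 8: [5, 0, 7, 4, 9, 3, 0, 0, 8] sum 36, len 9
add 0: [5, 0, 7, 4, 9, 3, 0, 0, 8, 0] sum 36, len 10
add 9: [4, 9, 3, 0, 0, 8, 0, 9] sum 33, len 8
Longest length seen: 10.

10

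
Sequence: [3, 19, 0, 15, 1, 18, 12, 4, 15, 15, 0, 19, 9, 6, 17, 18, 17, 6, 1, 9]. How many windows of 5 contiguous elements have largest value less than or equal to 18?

3 19 0 15 1 → max 19
19 0 15 1 18 → max 19
0 15 1 18 12 → max 18  ≤ 18 ✓
15 1 18 12 4 → max 18  ≤ 18 ✓
1 18 12 4 15 → max 18  ≤ 18 ✓
18 12 4 15 15 → max 18  ≤ 18 ✓
12 4 15 15 0 → max 15  ≤ 18 ✓
4 15 15 0 19 → max 19
15 15 0 19 9 → max 19
15 0 19 9 6 → max 19
0 19 9 6 17 → max 19
19 9 6 17 18 → max 19
9 6 17 18 17 → max 18  ≤ 18 ✓
6 17 18 17 6 → max 18  ≤ 18 ✓
17 18 17 6 1 → max 18  ≤ 18 ✓
18 17 6 1 9 → max 18  ≤ 18 ✓
9 windows satisfy the condition.

9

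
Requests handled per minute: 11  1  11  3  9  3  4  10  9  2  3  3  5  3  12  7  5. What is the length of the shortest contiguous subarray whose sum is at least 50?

8

add 11: running sum 11 < 50
add 1: running sum 12 < 50
add 11: running sum 23 < 50
add 3: running sum 26 < 50
add 9: running sum 35 < 50
add 3: running sum 38 < 50
add 4: running sum 42 < 50
end 7: [11, 1, 11, 3, 9, 3, 4, 10] sum 52, len 8
end 8: [1, 11, 3, 9, 3, 4, 10, 9] sum 50, len 8
end 9: [11, 3, 9, 3, 4, 10, 9, 2] sum 51, len 8
end 10: [11, 3, 9, 3, 4, 10, 9, 2, 3] sum 54, len 9
end 11: [11, 3, 9, 3, 4, 10, 9, 2, 3, 3] sum 57, len 10
end 12: [3, 9, 3, 4, 10, 9, 2, 3, 3, 5] sum 51, len 10
end 13: [9, 3, 4, 10, 9, 2, 3, 3, 5, 3] sum 51, len 10
end 14: [4, 10, 9, 2, 3, 3, 5, 3, 12] sum 51, len 9
end 15: [10, 9, 2, 3, 3, 5, 3, 12, 7] sum 54, len 9
end 16: [10, 9, 2, 3, 3, 5, 3, 12, 7, 5] sum 59, len 10
Shortest qualifying length: 8.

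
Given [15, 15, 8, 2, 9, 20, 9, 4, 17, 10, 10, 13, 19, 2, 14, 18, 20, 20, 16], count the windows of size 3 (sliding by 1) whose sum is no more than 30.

(15, 15, 8) → sum 38
(15, 8, 2) → sum 25  ≤ 30 ✓
(8, 2, 9) → sum 19  ≤ 30 ✓
(2, 9, 20) → sum 31
(9, 20, 9) → sum 38
(20, 9, 4) → sum 33
(9, 4, 17) → sum 30  ≤ 30 ✓
(4, 17, 10) → sum 31
(17, 10, 10) → sum 37
(10, 10, 13) → sum 33
(10, 13, 19) → sum 42
(13, 19, 2) → sum 34
(19, 2, 14) → sum 35
(2, 14, 18) → sum 34
(14, 18, 20) → sum 52
(18, 20, 20) → sum 58
(20, 20, 16) → sum 56
3 windows satisfy the condition.

3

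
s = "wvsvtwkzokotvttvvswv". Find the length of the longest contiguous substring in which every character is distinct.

[w] len 1
[w, v] len 2
[w, v, s] len 3
[s, v] len 2
[s, v, t] len 3
[s, v, t, w] len 4
[s, v, t, w, k] len 5
[s, v, t, w, k, z] len 6
[s, v, t, w, k, z, o] len 7
[z, o, k] len 3
[k, o] len 2
[k, o, t] len 3
[k, o, t, v] len 4
[v, t] len 2
[t] len 1
[t, v] len 2
[v] len 1
[v, s] len 2
[v, s, w] len 3
[s, w, v] len 3
Longest all-distinct length: 7.

7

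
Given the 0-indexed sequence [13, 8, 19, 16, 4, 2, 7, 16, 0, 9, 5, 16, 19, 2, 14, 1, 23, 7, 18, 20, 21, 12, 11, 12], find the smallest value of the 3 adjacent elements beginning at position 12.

2

Elements at indices 12..14: 19, 2, 14
min(19, 2, 14) = 2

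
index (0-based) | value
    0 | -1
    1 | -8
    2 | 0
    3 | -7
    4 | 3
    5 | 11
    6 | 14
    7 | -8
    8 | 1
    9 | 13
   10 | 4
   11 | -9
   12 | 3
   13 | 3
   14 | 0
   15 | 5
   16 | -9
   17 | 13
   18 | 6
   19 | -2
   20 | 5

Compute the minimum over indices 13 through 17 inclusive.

Elements at indices 13..17: 3, 0, 5, -9, 13
min(3, 0, 5, -9, 13) = -9

-9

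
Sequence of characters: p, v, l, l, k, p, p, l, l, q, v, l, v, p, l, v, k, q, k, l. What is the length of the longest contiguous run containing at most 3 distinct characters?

add p: window [p] (1 distinct), len 1
add v: window [p, v] (2 distinct), len 2
add l: window [p, v, l] (3 distinct), len 3
add l: window [p, v, l, l] (3 distinct), len 4
add k: window [v, l, l, k] (3 distinct), len 4
add p: window [l, l, k, p] (3 distinct), len 4
add p: window [l, l, k, p, p] (3 distinct), len 5
add l: window [l, l, k, p, p, l] (3 distinct), len 6
add l: window [l, l, k, p, p, l, l] (3 distinct), len 7
add q: window [p, p, l, l, q] (3 distinct), len 5
add v: window [l, l, q, v] (3 distinct), len 4
add l: window [l, l, q, v, l] (3 distinct), len 5
add v: window [l, l, q, v, l, v] (3 distinct), len 6
add p: window [v, l, v, p] (3 distinct), len 4
add l: window [v, l, v, p, l] (3 distinct), len 5
add v: window [v, l, v, p, l, v] (3 distinct), len 6
add k: window [l, v, k] (3 distinct), len 3
add q: window [v, k, q] (3 distinct), len 3
add k: window [v, k, q, k] (3 distinct), len 4
add l: window [k, q, k, l] (3 distinct), len 4
Longest length with ≤3 distinct: 7.

7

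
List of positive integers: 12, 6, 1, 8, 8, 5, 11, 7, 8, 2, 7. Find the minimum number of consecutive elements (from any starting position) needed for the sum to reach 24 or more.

Extend right; whenever the sum reaches 24, record the length and shrink from the left:
add 12: running sum 12 < 24
add 6: running sum 18 < 24
add 1: running sum 19 < 24
add 8: shortest ending here [12, 6, 1, 8] sum 27, len 4
add 8: shortest ending here [12, 6, 1, 8, 8] sum 35, len 5
add 5: shortest ending here [6, 1, 8, 8, 5] sum 28, len 5
add 11: shortest ending here [8, 5, 11] sum 24, len 3
add 7: shortest ending here [8, 5, 11, 7] sum 31, len 4
add 8: shortest ending here [11, 7, 8] sum 26, len 3
add 2: shortest ending here [11, 7, 8, 2] sum 28, len 4
add 7: shortest ending here [7, 8, 2, 7] sum 24, len 4
Shortest qualifying length: 3.

3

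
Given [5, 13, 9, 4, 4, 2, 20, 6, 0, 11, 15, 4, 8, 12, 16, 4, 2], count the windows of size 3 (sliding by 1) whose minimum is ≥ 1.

(5, 13, 9) → min 5  ≥ 1 ✓
(13, 9, 4) → min 4  ≥ 1 ✓
(9, 4, 4) → min 4  ≥ 1 ✓
(4, 4, 2) → min 2  ≥ 1 ✓
(4, 2, 20) → min 2  ≥ 1 ✓
(2, 20, 6) → min 2  ≥ 1 ✓
(20, 6, 0) → min 0
(6, 0, 11) → min 0
(0, 11, 15) → min 0
(11, 15, 4) → min 4  ≥ 1 ✓
(15, 4, 8) → min 4  ≥ 1 ✓
(4, 8, 12) → min 4  ≥ 1 ✓
(8, 12, 16) → min 8  ≥ 1 ✓
(12, 16, 4) → min 4  ≥ 1 ✓
(16, 4, 2) → min 2  ≥ 1 ✓
12 windows satisfy the condition.

12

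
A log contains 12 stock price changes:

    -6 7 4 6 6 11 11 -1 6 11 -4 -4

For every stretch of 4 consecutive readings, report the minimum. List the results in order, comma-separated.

-6, 4, 4, 6, -1, -1, -1, -4, -4

-6 7 4 6 → min -6
7 4 6 6 → min 4
4 6 6 11 → min 4
6 6 11 11 → min 6
6 11 11 -1 → min -1
11 11 -1 6 → min -1
11 -1 6 11 → min -1
-1 6 11 -4 → min -4
6 11 -4 -4 → min -4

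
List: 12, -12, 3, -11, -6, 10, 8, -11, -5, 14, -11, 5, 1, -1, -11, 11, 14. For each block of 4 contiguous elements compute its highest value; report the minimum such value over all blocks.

Each size-4 window and its max:
[12, -12, 3, -11] → max 12
[-12, 3, -11, -6] → max 3
[3, -11, -6, 10] → max 10
[-11, -6, 10, 8] → max 10
[-6, 10, 8, -11] → max 10
[10, 8, -11, -5] → max 10
[8, -11, -5, 14] → max 14
[-11, -5, 14, -11] → max 14
[-5, 14, -11, 5] → max 14
[14, -11, 5, 1] → max 14
[-11, 5, 1, -1] → max 5
[5, 1, -1, -11] → max 5
[1, -1, -11, 11] → max 11
[-1, -11, 11, 14] → max 14
Minimum of these is 3.

3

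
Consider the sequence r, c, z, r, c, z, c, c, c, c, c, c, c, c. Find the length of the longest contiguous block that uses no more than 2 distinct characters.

10

[r] 1 distinct, len 1
[r, c] 2 distinct, len 2
[c, z] 2 distinct, len 2
[z, r] 2 distinct, len 2
[r, c] 2 distinct, len 2
[c, z] 2 distinct, len 2
[c, z, c] 2 distinct, len 3
[c, z, c, c] 2 distinct, len 4
[c, z, c, c, c] 2 distinct, len 5
[c, z, c, c, c, c] 2 distinct, len 6
[c, z, c, c, c, c, c] 2 distinct, len 7
[c, z, c, c, c, c, c, c] 2 distinct, len 8
[c, z, c, c, c, c, c, c, c] 2 distinct, len 9
[c, z, c, c, c, c, c, c, c, c] 2 distinct, len 10
Longest length with ≤2 distinct: 10.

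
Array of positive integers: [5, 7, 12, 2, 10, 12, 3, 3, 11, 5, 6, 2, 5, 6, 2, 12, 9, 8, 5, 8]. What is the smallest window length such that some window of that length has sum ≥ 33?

4

add 5: running sum 5 < 33
add 7: running sum 12 < 33
add 12: running sum 24 < 33
add 2: running sum 26 < 33
end 4: [5, 7, 12, 2, 10] sum 36, len 5
end 5: [12, 2, 10, 12] sum 36, len 4
end 6: [12, 2, 10, 12, 3] sum 39, len 5
end 7: [12, 2, 10, 12, 3, 3] sum 42, len 6
end 8: [10, 12, 3, 3, 11] sum 39, len 5
end 9: [12, 3, 3, 11, 5] sum 34, len 5
end 10: [12, 3, 3, 11, 5, 6] sum 40, len 6
end 11: [12, 3, 3, 11, 5, 6, 2] sum 42, len 7
end 12: [3, 3, 11, 5, 6, 2, 5] sum 35, len 7
end 13: [11, 5, 6, 2, 5, 6] sum 35, len 6
end 14: [11, 5, 6, 2, 5, 6, 2] sum 37, len 7
end 15: [6, 2, 5, 6, 2, 12] sum 33, len 6
end 16: [5, 6, 2, 12, 9] sum 34, len 5
end 17: [6, 2, 12, 9, 8] sum 37, len 5
end 18: [12, 9, 8, 5] sum 34, len 4
end 19: [12, 9, 8, 5, 8] sum 42, len 5
Shortest qualifying length: 4.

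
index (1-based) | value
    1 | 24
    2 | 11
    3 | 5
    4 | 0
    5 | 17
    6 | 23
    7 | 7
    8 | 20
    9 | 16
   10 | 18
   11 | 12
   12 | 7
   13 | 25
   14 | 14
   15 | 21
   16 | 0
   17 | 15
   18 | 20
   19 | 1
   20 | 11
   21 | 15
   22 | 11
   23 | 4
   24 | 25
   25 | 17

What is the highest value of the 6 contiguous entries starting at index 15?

21

Elements at indices 15..20: 21, 0, 15, 20, 1, 11
max(21, 0, 15, 20, 1, 11) = 21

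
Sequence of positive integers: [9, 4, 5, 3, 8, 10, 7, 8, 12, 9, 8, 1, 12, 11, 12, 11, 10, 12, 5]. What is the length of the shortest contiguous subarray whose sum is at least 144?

17

Extend right; whenever the sum reaches 144, record the length and shrink from the left:
add 9: running sum 9 < 144
add 4: running sum 13 < 144
add 5: running sum 18 < 144
add 3: running sum 21 < 144
add 8: running sum 29 < 144
add 10: running sum 39 < 144
add 7: running sum 46 < 144
add 8: running sum 54 < 144
add 12: running sum 66 < 144
add 9: running sum 75 < 144
add 8: running sum 83 < 144
add 1: running sum 84 < 144
add 12: running sum 96 < 144
add 11: running sum 107 < 144
add 12: running sum 119 < 144
add 11: running sum 130 < 144
add 10: running sum 140 < 144
end 17: [9, 4, 5, 3, 8, 10, 7, 8, 12, 9, 8, 1, 12, 11, 12, 11, 10, 12] sum 152, len 18
end 18: [5, 3, 8, 10, 7, 8, 12, 9, 8, 1, 12, 11, 12, 11, 10, 12, 5] sum 144, len 17
Shortest qualifying length: 17.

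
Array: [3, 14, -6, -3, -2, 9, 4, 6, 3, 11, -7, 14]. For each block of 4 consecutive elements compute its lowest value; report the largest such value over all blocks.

[3, 14, -6, -3] → min -6
[14, -6, -3, -2] → min -6
[-6, -3, -2, 9] → min -6
[-3, -2, 9, 4] → min -3
[-2, 9, 4, 6] → min -2
[9, 4, 6, 3] → min 3
[4, 6, 3, 11] → min 3
[6, 3, 11, -7] → min -7
[3, 11, -7, 14] → min -7
Largest of these is 3.

3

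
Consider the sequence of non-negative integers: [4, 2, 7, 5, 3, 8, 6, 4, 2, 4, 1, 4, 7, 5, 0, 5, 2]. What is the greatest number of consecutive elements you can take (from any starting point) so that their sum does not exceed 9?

[4] sum 4 len 1
[4, 2] sum 6 len 2
[2, 7] sum 9 len 2
[5] sum 5 len 1
[5, 3] sum 8 len 2
[8] sum 8 len 1
[6] sum 6 len 1
[4] sum 4 len 1
[4, 2] sum 6 len 2
[2, 4] sum 6 len 2
[2, 4, 1] sum 7 len 3
[4, 1, 4] sum 9 len 3
[7] sum 7 len 1
[5] sum 5 len 1
[5, 0] sum 5 len 2
[0, 5] sum 5 len 2
[0, 5, 2] sum 7 len 3
Longest length seen: 3.

3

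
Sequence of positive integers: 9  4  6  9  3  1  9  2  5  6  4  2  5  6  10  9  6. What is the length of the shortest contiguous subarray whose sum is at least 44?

8

add 9: running sum 9 < 44
add 4: running sum 13 < 44
add 6: running sum 19 < 44
add 9: running sum 28 < 44
add 3: running sum 31 < 44
add 1: running sum 32 < 44
add 9: running sum 41 < 44
add 2: running sum 43 < 44
end 8: [9, 4, 6, 9, 3, 1, 9, 2, 5] sum 48, len 9
end 9: [4, 6, 9, 3, 1, 9, 2, 5, 6] sum 45, len 9
end 10: [6, 9, 3, 1, 9, 2, 5, 6, 4] sum 45, len 9
end 11: [6, 9, 3, 1, 9, 2, 5, 6, 4, 2] sum 47, len 10
end 12: [9, 3, 1, 9, 2, 5, 6, 4, 2, 5] sum 46, len 10
end 13: [9, 3, 1, 9, 2, 5, 6, 4, 2, 5, 6] sum 52, len 11
end 14: [9, 2, 5, 6, 4, 2, 5, 6, 10] sum 49, len 9
end 15: [5, 6, 4, 2, 5, 6, 10, 9] sum 47, len 8
end 16: [6, 4, 2, 5, 6, 10, 9, 6] sum 48, len 8
Shortest qualifying length: 8.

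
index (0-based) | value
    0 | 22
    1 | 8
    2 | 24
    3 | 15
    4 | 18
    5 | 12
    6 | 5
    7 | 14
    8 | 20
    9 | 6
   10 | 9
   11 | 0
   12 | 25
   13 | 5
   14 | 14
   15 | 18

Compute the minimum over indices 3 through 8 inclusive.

Elements at indices 3..8: 15, 18, 12, 5, 14, 20
min(15, 18, 12, 5, 14, 20) = 5

5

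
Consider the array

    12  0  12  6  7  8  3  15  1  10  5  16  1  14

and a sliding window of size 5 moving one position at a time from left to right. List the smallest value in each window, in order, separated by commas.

[12, 0, 12, 6, 7] → min 0
[0, 12, 6, 7, 8] → min 0
[12, 6, 7, 8, 3] → min 3
[6, 7, 8, 3, 15] → min 3
[7, 8, 3, 15, 1] → min 1
[8, 3, 15, 1, 10] → min 1
[3, 15, 1, 10, 5] → min 1
[15, 1, 10, 5, 16] → min 1
[1, 10, 5, 16, 1] → min 1
[10, 5, 16, 1, 14] → min 1

0, 0, 3, 3, 1, 1, 1, 1, 1, 1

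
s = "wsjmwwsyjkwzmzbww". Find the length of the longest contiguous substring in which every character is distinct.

7

[w] len 1
[w, s] len 2
[w, s, j] len 3
[w, s, j, m] len 4
[s, j, m, w] len 4
[w] len 1
[w, s] len 2
[w, s, y] len 3
[w, s, y, j] len 4
[w, s, y, j, k] len 5
[s, y, j, k, w] len 5
[s, y, j, k, w, z] len 6
[s, y, j, k, w, z, m] len 7
[m, z] len 2
[m, z, b] len 3
[m, z, b, w] len 4
[w] len 1
Longest all-distinct length: 7.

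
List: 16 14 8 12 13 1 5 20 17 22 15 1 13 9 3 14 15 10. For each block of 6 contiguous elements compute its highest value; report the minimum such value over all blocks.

(16, 14, 8, 12, 13, 1) → max 16
(14, 8, 12, 13, 1, 5) → max 14
(8, 12, 13, 1, 5, 20) → max 20
(12, 13, 1, 5, 20, 17) → max 20
(13, 1, 5, 20, 17, 22) → max 22
(1, 5, 20, 17, 22, 15) → max 22
(5, 20, 17, 22, 15, 1) → max 22
(20, 17, 22, 15, 1, 13) → max 22
(17, 22, 15, 1, 13, 9) → max 22
(22, 15, 1, 13, 9, 3) → max 22
(15, 1, 13, 9, 3, 14) → max 15
(1, 13, 9, 3, 14, 15) → max 15
(13, 9, 3, 14, 15, 10) → max 15
Minimum of these is 14.

14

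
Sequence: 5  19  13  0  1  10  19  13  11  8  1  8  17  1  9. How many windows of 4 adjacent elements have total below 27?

1

5 19 13 0 → sum 37
19 13 0 1 → sum 33
13 0 1 10 → sum 24  < 27 ✓
0 1 10 19 → sum 30
1 10 19 13 → sum 43
10 19 13 11 → sum 53
19 13 11 8 → sum 51
13 11 8 1 → sum 33
11 8 1 8 → sum 28
8 1 8 17 → sum 34
1 8 17 1 → sum 27
8 17 1 9 → sum 35
1 window satisfy the condition.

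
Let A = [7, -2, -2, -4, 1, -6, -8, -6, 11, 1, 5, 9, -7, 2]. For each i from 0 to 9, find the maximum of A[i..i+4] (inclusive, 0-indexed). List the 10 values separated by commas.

7 -2 -2 -4 1 → max 7
-2 -2 -4 1 -6 → max 1
-2 -4 1 -6 -8 → max 1
-4 1 -6 -8 -6 → max 1
1 -6 -8 -6 11 → max 11
-6 -8 -6 11 1 → max 11
-8 -6 11 1 5 → max 11
-6 11 1 5 9 → max 11
11 1 5 9 -7 → max 11
1 5 9 -7 2 → max 9

7, 1, 1, 1, 11, 11, 11, 11, 11, 9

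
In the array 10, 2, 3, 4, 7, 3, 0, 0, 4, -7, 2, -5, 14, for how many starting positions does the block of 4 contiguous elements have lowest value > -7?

(10, 2, 3, 4) → min 2  > -7 ✓
(2, 3, 4, 7) → min 2  > -7 ✓
(3, 4, 7, 3) → min 3  > -7 ✓
(4, 7, 3, 0) → min 0  > -7 ✓
(7, 3, 0, 0) → min 0  > -7 ✓
(3, 0, 0, 4) → min 0  > -7 ✓
(0, 0, 4, -7) → min -7
(0, 4, -7, 2) → min -7
(4, -7, 2, -5) → min -7
(-7, 2, -5, 14) → min -7
6 windows satisfy the condition.

6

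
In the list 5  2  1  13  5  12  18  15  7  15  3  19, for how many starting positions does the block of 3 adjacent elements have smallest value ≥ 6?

[5, 2, 1] → min 1
[2, 1, 13] → min 1
[1, 13, 5] → min 1
[13, 5, 12] → min 5
[5, 12, 18] → min 5
[12, 18, 15] → min 12  ≥ 6 ✓
[18, 15, 7] → min 7  ≥ 6 ✓
[15, 7, 15] → min 7  ≥ 6 ✓
[7, 15, 3] → min 3
[15, 3, 19] → min 3
3 windows satisfy the condition.

3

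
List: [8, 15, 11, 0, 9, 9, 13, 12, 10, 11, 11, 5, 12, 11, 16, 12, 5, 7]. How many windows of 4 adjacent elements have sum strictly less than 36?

(8, 15, 11, 0) → sum 34  < 36 ✓
(15, 11, 0, 9) → sum 35  < 36 ✓
(11, 0, 9, 9) → sum 29  < 36 ✓
(0, 9, 9, 13) → sum 31  < 36 ✓
(9, 9, 13, 12) → sum 43
(9, 13, 12, 10) → sum 44
(13, 12, 10, 11) → sum 46
(12, 10, 11, 11) → sum 44
(10, 11, 11, 5) → sum 37
(11, 11, 5, 12) → sum 39
(11, 5, 12, 11) → sum 39
(5, 12, 11, 16) → sum 44
(12, 11, 16, 12) → sum 51
(11, 16, 12, 5) → sum 44
(16, 12, 5, 7) → sum 40
4 windows satisfy the condition.

4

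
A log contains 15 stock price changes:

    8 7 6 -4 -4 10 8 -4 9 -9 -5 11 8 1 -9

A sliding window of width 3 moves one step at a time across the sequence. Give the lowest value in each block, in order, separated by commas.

Sliding a size-3 window across the 15 values:
(8, 7, 6) → min 6
(7, 6, -4) → min -4
(6, -4, -4) → min -4
(-4, -4, 10) → min -4
(-4, 10, 8) → min -4
(10, 8, -4) → min -4
(8, -4, 9) → min -4
(-4, 9, -9) → min -9
(9, -9, -5) → min -9
(-9, -5, 11) → min -9
(-5, 11, 8) → min -5
(11, 8, 1) → min 1
(8, 1, -9) → min -9

6, -4, -4, -4, -4, -4, -4, -9, -9, -9, -5, 1, -9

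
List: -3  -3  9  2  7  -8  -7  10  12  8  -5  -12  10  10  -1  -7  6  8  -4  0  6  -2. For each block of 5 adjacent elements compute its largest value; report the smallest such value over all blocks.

8

(-3, -3, 9, 2, 7) → max 9
(-3, 9, 2, 7, -8) → max 9
(9, 2, 7, -8, -7) → max 9
(2, 7, -8, -7, 10) → max 10
(7, -8, -7, 10, 12) → max 12
(-8, -7, 10, 12, 8) → max 12
(-7, 10, 12, 8, -5) → max 12
(10, 12, 8, -5, -12) → max 12
(12, 8, -5, -12, 10) → max 12
(8, -5, -12, 10, 10) → max 10
(-5, -12, 10, 10, -1) → max 10
(-12, 10, 10, -1, -7) → max 10
(10, 10, -1, -7, 6) → max 10
(10, -1, -7, 6, 8) → max 10
(-1, -7, 6, 8, -4) → max 8
(-7, 6, 8, -4, 0) → max 8
(6, 8, -4, 0, 6) → max 8
(8, -4, 0, 6, -2) → max 8
Smallest of these is 8.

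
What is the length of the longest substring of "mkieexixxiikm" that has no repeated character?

4

add m: [m] len 1
add k: [m, k] len 2
add i: [m, k, i] len 3
add e: [m, k, i, e] len 4
add e (repeat e, move left end past it): [e] len 1
add x: [e, x] len 2
add i: [e, x, i] len 3
add x (repeat x, move left end past it): [i, x] len 2
add x (repeat x, move left end past it): [x] len 1
add i: [x, i] len 2
add i (repeat i, move left end past it): [i] len 1
add k: [i, k] len 2
add m: [i, k, m] len 3
Longest all-distinct length: 4.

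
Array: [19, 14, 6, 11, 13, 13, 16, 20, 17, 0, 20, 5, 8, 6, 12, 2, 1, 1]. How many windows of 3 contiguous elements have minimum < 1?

(19, 14, 6) → min 6
(14, 6, 11) → min 6
(6, 11, 13) → min 6
(11, 13, 13) → min 11
(13, 13, 16) → min 13
(13, 16, 20) → min 13
(16, 20, 17) → min 16
(20, 17, 0) → min 0  < 1 ✓
(17, 0, 20) → min 0  < 1 ✓
(0, 20, 5) → min 0  < 1 ✓
(20, 5, 8) → min 5
(5, 8, 6) → min 5
(8, 6, 12) → min 6
(6, 12, 2) → min 2
(12, 2, 1) → min 1
(2, 1, 1) → min 1
3 windows satisfy the condition.

3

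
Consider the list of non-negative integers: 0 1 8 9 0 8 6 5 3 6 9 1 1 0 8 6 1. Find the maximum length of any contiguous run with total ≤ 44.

10

Extend to the right; shrink from the left whenever the sum exceeds 44:
add 0: [0] sum 0, len 1
add 1: [0, 1] sum 1, len 2
add 8: [0, 1, 8] sum 9, len 3
add 9: [0, 1, 8, 9] sum 18, len 4
add 0: [0, 1, 8, 9, 0] sum 18, len 5
add 8: [0, 1, 8, 9, 0, 8] sum 26, len 6
add 6: [0, 1, 8, 9, 0, 8, 6] sum 32, len 7
add 5: [0, 1, 8, 9, 0, 8, 6, 5] sum 37, len 8
add 3: [0, 1, 8, 9, 0, 8, 6, 5, 3] sum 40, len 9
add 6: [9, 0, 8, 6, 5, 3, 6] sum 37, len 7
add 9: [0, 8, 6, 5, 3, 6, 9] sum 37, len 7
add 1: [0, 8, 6, 5, 3, 6, 9, 1] sum 38, len 8
add 1: [0, 8, 6, 5, 3, 6, 9, 1, 1] sum 39, len 9
add 0: [0, 8, 6, 5, 3, 6, 9, 1, 1, 0] sum 39, len 10
add 8: [6, 5, 3, 6, 9, 1, 1, 0, 8] sum 39, len 9
add 6: [5, 3, 6, 9, 1, 1, 0, 8, 6] sum 39, len 9
add 1: [5, 3, 6, 9, 1, 1, 0, 8, 6, 1] sum 40, len 10
Longest length seen: 10.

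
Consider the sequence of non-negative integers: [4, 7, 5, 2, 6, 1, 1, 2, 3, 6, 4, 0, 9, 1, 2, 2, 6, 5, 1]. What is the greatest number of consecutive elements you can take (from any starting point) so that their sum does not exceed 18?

7

Extend to the right; shrink from the left whenever the sum exceeds 18:
[4] sum 4 len 1
[4, 7] sum 11 len 2
[4, 7, 5] sum 16 len 3
[4, 7, 5, 2] sum 18 len 4
[5, 2, 6] sum 13 len 3
[5, 2, 6, 1] sum 14 len 4
[5, 2, 6, 1, 1] sum 15 len 5
[5, 2, 6, 1, 1, 2] sum 17 len 6
[2, 6, 1, 1, 2, 3] sum 15 len 6
[1, 1, 2, 3, 6] sum 13 len 5
[1, 1, 2, 3, 6, 4] sum 17 len 6
[1, 1, 2, 3, 6, 4, 0] sum 17 len 7
[4, 0, 9] sum 13 len 3
[4, 0, 9, 1] sum 14 len 4
[4, 0, 9, 1, 2] sum 16 len 5
[4, 0, 9, 1, 2, 2] sum 18 len 6
[1, 2, 2, 6] sum 11 len 4
[1, 2, 2, 6, 5] sum 16 len 5
[1, 2, 2, 6, 5, 1] sum 17 len 6
Longest length seen: 7.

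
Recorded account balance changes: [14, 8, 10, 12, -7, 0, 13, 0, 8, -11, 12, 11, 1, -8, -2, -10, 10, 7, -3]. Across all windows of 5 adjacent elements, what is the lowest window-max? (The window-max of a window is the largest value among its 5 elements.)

10

14 8 10 12 -7 → max 14
8 10 12 -7 0 → max 12
10 12 -7 0 13 → max 13
12 -7 0 13 0 → max 13
-7 0 13 0 8 → max 13
0 13 0 8 -11 → max 13
13 0 8 -11 12 → max 13
0 8 -11 12 11 → max 12
8 -11 12 11 1 → max 12
-11 12 11 1 -8 → max 12
12 11 1 -8 -2 → max 12
11 1 -8 -2 -10 → max 11
1 -8 -2 -10 10 → max 10
-8 -2 -10 10 7 → max 10
-2 -10 10 7 -3 → max 10
Lowest of these is 10.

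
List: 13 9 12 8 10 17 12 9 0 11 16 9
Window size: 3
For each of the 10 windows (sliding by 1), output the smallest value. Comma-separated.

(13, 9, 12) → min 9
(9, 12, 8) → min 8
(12, 8, 10) → min 8
(8, 10, 17) → min 8
(10, 17, 12) → min 10
(17, 12, 9) → min 9
(12, 9, 0) → min 0
(9, 0, 11) → min 0
(0, 11, 16) → min 0
(11, 16, 9) → min 9

9, 8, 8, 8, 10, 9, 0, 0, 0, 9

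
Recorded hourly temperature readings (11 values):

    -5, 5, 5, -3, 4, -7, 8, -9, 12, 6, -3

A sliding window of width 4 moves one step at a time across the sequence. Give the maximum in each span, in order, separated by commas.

[-5, 5, 5, -3] → max 5
[5, 5, -3, 4] → max 5
[5, -3, 4, -7] → max 5
[-3, 4, -7, 8] → max 8
[4, -7, 8, -9] → max 8
[-7, 8, -9, 12] → max 12
[8, -9, 12, 6] → max 12
[-9, 12, 6, -3] → max 12

5, 5, 5, 8, 8, 12, 12, 12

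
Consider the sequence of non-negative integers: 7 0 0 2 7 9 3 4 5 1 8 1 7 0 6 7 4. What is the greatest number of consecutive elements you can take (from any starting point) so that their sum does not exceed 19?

Extend to the right; shrink from the left whenever the sum exceeds 19:
add 7: [7] sum 7, len 1
add 0: [7, 0] sum 7, len 2
add 0: [7, 0, 0] sum 7, len 3
add 2: [7, 0, 0, 2] sum 9, len 4
add 7: [7, 0, 0, 2, 7] sum 16, len 5
add 9: [0, 0, 2, 7, 9] sum 18, len 5
add 3: [7, 9, 3] sum 19, len 3
add 4: [9, 3, 4] sum 16, len 3
add 5: [3, 4, 5] sum 12, len 3
add 1: [3, 4, 5, 1] sum 13, len 4
add 8: [4, 5, 1, 8] sum 18, len 4
add 1: [4, 5, 1, 8, 1] sum 19, len 5
add 7: [1, 8, 1, 7] sum 17, len 4
add 0: [1, 8, 1, 7, 0] sum 17, len 5
add 6: [1, 7, 0, 6] sum 14, len 4
add 7: [0, 6, 7] sum 13, len 3
add 4: [0, 6, 7, 4] sum 17, len 4
Longest length seen: 5.

5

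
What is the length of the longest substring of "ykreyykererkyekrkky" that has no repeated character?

4

[y] len 1
[y, k] len 2
[y, k, r] len 3
[y, k, r, e] len 4
[k, r, e, y] len 4
[y] len 1
[y, k] len 2
[y, k, e] len 3
[y, k, e, r] len 4
[r, e] len 2
[e, r] len 2
[e, r, k] len 3
[e, r, k, y] len 4
[r, k, y, e] len 4
[y, e, k] len 3
[y, e, k, r] len 4
[r, k] len 2
[k] len 1
[k, y] len 2
Longest all-distinct length: 4.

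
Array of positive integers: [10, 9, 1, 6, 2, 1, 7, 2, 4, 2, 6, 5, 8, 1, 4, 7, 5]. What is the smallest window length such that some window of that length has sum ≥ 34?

add 10: running sum 10 < 34
add 9: running sum 19 < 34
add 1: running sum 20 < 34
add 6: running sum 26 < 34
add 2: running sum 28 < 34
add 1: running sum 29 < 34
end 6: [10, 9, 1, 6, 2, 1, 7] sum 36, len 7
end 7: [10, 9, 1, 6, 2, 1, 7, 2] sum 38, len 8
end 8: [10, 9, 1, 6, 2, 1, 7, 2, 4] sum 42, len 9
end 9: [9, 1, 6, 2, 1, 7, 2, 4, 2] sum 34, len 9
end 10: [9, 1, 6, 2, 1, 7, 2, 4, 2, 6] sum 40, len 10
end 11: [6, 2, 1, 7, 2, 4, 2, 6, 5] sum 35, len 9
end 12: [7, 2, 4, 2, 6, 5, 8] sum 34, len 7
end 13: [7, 2, 4, 2, 6, 5, 8, 1] sum 35, len 8
end 14: [7, 2, 4, 2, 6, 5, 8, 1, 4] sum 39, len 9
end 15: [4, 2, 6, 5, 8, 1, 4, 7] sum 37, len 8
end 16: [6, 5, 8, 1, 4, 7, 5] sum 36, len 7
Shortest qualifying length: 7.

7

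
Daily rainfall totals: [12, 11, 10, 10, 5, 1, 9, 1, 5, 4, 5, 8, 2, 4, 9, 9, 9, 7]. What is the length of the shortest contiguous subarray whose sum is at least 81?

12

add 12: running sum 12 < 81
add 11: running sum 23 < 81
add 10: running sum 33 < 81
add 10: running sum 43 < 81
add 5: running sum 48 < 81
add 1: running sum 49 < 81
add 9: running sum 58 < 81
add 1: running sum 59 < 81
add 5: running sum 64 < 81
add 4: running sum 68 < 81
add 5: running sum 73 < 81
end 11: [12, 11, 10, 10, 5, 1, 9, 1, 5, 4, 5, 8] sum 81, len 12
end 12: [12, 11, 10, 10, 5, 1, 9, 1, 5, 4, 5, 8, 2] sum 83, len 13
end 13: [12, 11, 10, 10, 5, 1, 9, 1, 5, 4, 5, 8, 2, 4] sum 87, len 14
end 14: [11, 10, 10, 5, 1, 9, 1, 5, 4, 5, 8, 2, 4, 9] sum 84, len 14
end 15: [10, 10, 5, 1, 9, 1, 5, 4, 5, 8, 2, 4, 9, 9] sum 82, len 14
end 16: [10, 5, 1, 9, 1, 5, 4, 5, 8, 2, 4, 9, 9, 9] sum 81, len 14
end 17: [10, 5, 1, 9, 1, 5, 4, 5, 8, 2, 4, 9, 9, 9, 7] sum 88, len 15
Shortest qualifying length: 12.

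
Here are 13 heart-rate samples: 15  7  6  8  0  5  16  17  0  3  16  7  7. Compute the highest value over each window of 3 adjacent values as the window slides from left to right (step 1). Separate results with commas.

15 7 6 → max 15
7 6 8 → max 8
6 8 0 → max 8
8 0 5 → max 8
0 5 16 → max 16
5 16 17 → max 17
16 17 0 → max 17
17 0 3 → max 17
0 3 16 → max 16
3 16 7 → max 16
16 7 7 → max 16

15, 8, 8, 8, 16, 17, 17, 17, 16, 16, 16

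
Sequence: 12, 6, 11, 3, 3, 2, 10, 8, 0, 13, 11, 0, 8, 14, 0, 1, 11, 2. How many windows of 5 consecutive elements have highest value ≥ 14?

12 6 11 3 3 → max 12
6 11 3 3 2 → max 11
11 3 3 2 10 → max 11
3 3 2 10 8 → max 10
3 2 10 8 0 → max 10
2 10 8 0 13 → max 13
10 8 0 13 11 → max 13
8 0 13 11 0 → max 13
0 13 11 0 8 → max 13
13 11 0 8 14 → max 14  ≥ 14 ✓
11 0 8 14 0 → max 14  ≥ 14 ✓
0 8 14 0 1 → max 14  ≥ 14 ✓
8 14 0 1 11 → max 14  ≥ 14 ✓
14 0 1 11 2 → max 14  ≥ 14 ✓
5 windows satisfy the condition.

5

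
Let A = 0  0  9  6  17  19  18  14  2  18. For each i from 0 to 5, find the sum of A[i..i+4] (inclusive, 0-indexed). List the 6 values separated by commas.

Sliding a size-5 window across the 10 values:
(0, 0, 9, 6, 17) → sum 32
(0, 9, 6, 17, 19) → sum 51
(9, 6, 17, 19, 18) → sum 69
(6, 17, 19, 18, 14) → sum 74
(17, 19, 18, 14, 2) → sum 70
(19, 18, 14, 2, 18) → sum 71

32, 51, 69, 74, 70, 71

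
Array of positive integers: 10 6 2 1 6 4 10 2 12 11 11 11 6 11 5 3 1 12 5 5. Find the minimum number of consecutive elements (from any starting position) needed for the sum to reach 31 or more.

add 10: running sum 10 < 31
add 6: running sum 16 < 31
add 2: running sum 18 < 31
add 1: running sum 19 < 31
add 6: running sum 25 < 31
add 4: running sum 29 < 31
add 10: shortest ending here [10, 6, 2, 1, 6, 4, 10] sum 39, len 7
add 2: shortest ending here [6, 2, 1, 6, 4, 10, 2] sum 31, len 7
add 12: shortest ending here [6, 4, 10, 2, 12] sum 34, len 5
add 11: shortest ending here [10, 2, 12, 11] sum 35, len 4
add 11: shortest ending here [12, 11, 11] sum 34, len 3
add 11: shortest ending here [11, 11, 11] sum 33, len 3
add 6: shortest ending here [11, 11, 11, 6] sum 39, len 4
add 11: shortest ending here [11, 11, 6, 11] sum 39, len 4
add 5: shortest ending here [11, 6, 11, 5] sum 33, len 4
add 3: shortest ending here [11, 6, 11, 5, 3] sum 36, len 5
add 1: shortest ending here [11, 6, 11, 5, 3, 1] sum 37, len 6
add 12: shortest ending here [11, 5, 3, 1, 12] sum 32, len 5
add 5: shortest ending here [11, 5, 3, 1, 12, 5] sum 37, len 6
add 5: shortest ending here [5, 3, 1, 12, 5, 5] sum 31, len 6
Shortest qualifying length: 3.

3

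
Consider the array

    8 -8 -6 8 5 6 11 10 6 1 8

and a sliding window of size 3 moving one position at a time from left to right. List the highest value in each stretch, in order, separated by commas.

[8, -8, -6] → max 8
[-8, -6, 8] → max 8
[-6, 8, 5] → max 8
[8, 5, 6] → max 8
[5, 6, 11] → max 11
[6, 11, 10] → max 11
[11, 10, 6] → max 11
[10, 6, 1] → max 10
[6, 1, 8] → max 8

8, 8, 8, 8, 11, 11, 11, 10, 8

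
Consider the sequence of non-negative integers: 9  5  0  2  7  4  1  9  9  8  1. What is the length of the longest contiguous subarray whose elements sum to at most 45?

9

→ 9: sum 9, len 1
→ 5: sum 14, len 2
→ 0: sum 14, len 3
→ 2: sum 16, len 4
→ 7: sum 23, len 5
→ 4: sum 27, len 6
→ 1: sum 28, len 7
→ 9: sum 37, len 8
→ 9 (dropped 9): sum 37, len 8
→ 8: sum 45, len 9
→ 1 (dropped 5): sum 41, len 9
Longest length seen: 9.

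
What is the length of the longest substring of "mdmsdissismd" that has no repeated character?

add m: [m] len 1
add d: [m, d] len 2
add m (repeat m, move left end past it): [d, m] len 2
add s: [d, m, s] len 3
add d (repeat d, move left end past it): [m, s, d] len 3
add i: [m, s, d, i] len 4
add s (repeat s, move left end past it): [d, i, s] len 3
add s (repeat s, move left end past it): [s] len 1
add i: [s, i] len 2
add s (repeat s, move left end past it): [i, s] len 2
add m: [i, s, m] len 3
add d: [i, s, m, d] len 4
Longest all-distinct length: 4.

4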